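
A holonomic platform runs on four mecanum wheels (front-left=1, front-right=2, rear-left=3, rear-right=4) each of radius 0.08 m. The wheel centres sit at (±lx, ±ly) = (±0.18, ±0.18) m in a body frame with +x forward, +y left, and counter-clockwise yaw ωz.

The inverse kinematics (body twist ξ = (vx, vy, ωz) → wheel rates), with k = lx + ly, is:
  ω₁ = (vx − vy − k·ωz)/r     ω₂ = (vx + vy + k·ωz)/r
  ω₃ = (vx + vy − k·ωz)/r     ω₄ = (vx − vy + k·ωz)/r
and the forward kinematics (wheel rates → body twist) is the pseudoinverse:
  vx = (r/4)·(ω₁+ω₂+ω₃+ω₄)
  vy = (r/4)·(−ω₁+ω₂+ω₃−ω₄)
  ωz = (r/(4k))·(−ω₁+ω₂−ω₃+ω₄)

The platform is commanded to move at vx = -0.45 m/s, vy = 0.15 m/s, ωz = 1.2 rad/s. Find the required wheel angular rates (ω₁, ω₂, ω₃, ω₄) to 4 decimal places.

k = lx + ly = 0.18 + 0.18 = 0.3600;  k·ωz = 0.3600·1.2 = 0.4320
ω₁ (FL) = (vx − vy − k·ωz)/r = -1.0320/0.08 = -12.9000
ω₂ (FR) = (vx + vy + k·ωz)/r = 0.1320/0.08 = 1.6500
ω₃ (RL) = (vx + vy − k·ωz)/r = -0.7320/0.08 = -9.1500
ω₄ (RR) = (vx − vy + k·ωz)/r = -0.1680/0.08 = -2.1000

(-12.9000, 1.6500, -9.1500, -2.1000)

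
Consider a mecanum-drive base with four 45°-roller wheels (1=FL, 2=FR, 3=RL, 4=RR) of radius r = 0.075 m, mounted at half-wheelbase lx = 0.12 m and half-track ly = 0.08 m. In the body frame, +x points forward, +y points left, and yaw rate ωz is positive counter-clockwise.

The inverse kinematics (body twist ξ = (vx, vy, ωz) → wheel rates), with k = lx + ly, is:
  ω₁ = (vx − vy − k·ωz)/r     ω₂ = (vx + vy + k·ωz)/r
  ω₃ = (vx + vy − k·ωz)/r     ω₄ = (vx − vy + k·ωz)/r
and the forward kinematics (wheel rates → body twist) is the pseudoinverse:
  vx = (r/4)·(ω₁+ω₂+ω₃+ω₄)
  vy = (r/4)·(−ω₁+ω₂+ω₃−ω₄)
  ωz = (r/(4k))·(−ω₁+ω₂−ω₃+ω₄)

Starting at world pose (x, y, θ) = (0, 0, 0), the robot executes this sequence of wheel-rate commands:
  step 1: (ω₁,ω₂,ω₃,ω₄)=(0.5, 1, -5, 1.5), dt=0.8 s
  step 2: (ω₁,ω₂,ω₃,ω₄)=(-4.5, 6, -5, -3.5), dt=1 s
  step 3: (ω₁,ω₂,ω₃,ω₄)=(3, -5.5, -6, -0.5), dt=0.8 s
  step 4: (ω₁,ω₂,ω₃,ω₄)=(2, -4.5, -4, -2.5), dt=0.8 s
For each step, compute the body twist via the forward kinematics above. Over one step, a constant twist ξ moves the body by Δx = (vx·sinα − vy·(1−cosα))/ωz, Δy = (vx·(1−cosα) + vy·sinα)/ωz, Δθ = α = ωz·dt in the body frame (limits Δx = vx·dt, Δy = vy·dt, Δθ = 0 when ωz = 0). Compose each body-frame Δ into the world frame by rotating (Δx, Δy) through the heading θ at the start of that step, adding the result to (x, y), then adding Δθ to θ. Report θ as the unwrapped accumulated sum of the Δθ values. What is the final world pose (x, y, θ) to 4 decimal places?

step 1: ξ=(vx,vy,ωz)=(-0.0375, -0.1125, 0.6562), dt=0.8 → body Δ=(-0.0056, -0.0936, 0.5250) → world pose (-0.0056, -0.0936, 0.5250)
step 2: ξ=(vx,vy,ωz)=(-0.1313, 0.1687, 1.1250), dt=1.0 → body Δ=(-0.1906, 0.0690, 1.1250) → world pose (-0.2050, -0.1295, 1.6500)
step 3: ξ=(vx,vy,ωz)=(-0.1687, -0.2625, -0.2812), dt=0.8 → body Δ=(-0.1574, -0.1931, -0.2250) → world pose (-0.0001, -0.2711, 1.4250)
step 4: ξ=(vx,vy,ωz)=(-0.1687, -0.1500, -0.4687), dt=0.8 → body Δ=(-0.1541, -0.0922, -0.3750) → world pose (0.0687, -0.4369, 1.0500)

(0.0687, -0.4369, 1.0500)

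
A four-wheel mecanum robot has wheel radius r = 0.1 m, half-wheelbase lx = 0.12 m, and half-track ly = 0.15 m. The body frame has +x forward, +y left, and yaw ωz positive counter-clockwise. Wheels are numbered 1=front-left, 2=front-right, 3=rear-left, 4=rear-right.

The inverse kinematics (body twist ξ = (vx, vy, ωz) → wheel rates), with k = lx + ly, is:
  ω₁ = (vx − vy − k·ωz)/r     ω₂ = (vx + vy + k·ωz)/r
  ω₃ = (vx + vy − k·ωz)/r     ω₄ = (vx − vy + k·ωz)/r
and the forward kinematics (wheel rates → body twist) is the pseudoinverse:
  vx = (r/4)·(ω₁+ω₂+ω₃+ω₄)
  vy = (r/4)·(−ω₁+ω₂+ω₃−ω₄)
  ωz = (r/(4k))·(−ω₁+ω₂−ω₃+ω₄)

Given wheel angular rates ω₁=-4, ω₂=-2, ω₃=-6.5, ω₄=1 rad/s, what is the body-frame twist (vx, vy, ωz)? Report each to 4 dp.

k = lx + ly = 0.12 + 0.15 = 0.2700
ω₁+ω₂+ω₃+ω₄ = -11.5000  →  vx = (0.1/4)·-11.5000 = -0.2875
−ω₁+ω₂+ω₃−ω₄ = -5.5000  →  vy = (0.1/4)·-5.5000 = -0.1375
−ω₁+ω₂−ω₃+ω₄ = 9.5000  →  ωz = (0.1/1.0800)·9.5000 = 0.8796

(-0.2875, -0.1375, 0.8796)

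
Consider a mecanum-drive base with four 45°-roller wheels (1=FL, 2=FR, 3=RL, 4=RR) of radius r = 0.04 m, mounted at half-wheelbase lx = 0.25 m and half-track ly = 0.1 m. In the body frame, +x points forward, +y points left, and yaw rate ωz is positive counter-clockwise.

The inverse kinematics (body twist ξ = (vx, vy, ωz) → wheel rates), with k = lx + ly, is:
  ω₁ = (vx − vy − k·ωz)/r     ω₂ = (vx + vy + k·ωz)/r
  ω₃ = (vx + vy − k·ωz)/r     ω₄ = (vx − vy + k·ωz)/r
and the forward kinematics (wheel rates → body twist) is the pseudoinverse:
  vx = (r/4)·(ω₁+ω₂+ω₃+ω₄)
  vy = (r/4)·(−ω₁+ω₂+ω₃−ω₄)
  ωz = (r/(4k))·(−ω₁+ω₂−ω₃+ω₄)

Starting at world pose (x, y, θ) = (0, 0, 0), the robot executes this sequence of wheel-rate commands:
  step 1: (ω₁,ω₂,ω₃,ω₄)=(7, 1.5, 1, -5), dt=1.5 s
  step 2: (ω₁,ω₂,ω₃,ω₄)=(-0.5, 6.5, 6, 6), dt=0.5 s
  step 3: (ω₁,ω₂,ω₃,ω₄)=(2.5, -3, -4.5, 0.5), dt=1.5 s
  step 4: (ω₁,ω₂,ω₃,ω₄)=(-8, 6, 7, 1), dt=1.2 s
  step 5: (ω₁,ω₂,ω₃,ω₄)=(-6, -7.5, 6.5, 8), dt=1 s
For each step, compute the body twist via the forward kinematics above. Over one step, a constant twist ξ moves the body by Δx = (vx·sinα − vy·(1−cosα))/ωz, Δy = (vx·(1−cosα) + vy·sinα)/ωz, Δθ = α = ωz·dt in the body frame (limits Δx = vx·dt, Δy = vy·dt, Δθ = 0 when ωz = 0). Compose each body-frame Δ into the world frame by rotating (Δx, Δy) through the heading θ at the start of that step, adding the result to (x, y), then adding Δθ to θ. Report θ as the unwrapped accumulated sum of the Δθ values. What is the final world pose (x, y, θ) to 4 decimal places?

(0.1792, 0.0450, -0.1400)

step 1: ξ=(vx,vy,ωz)=(0.0450, 0.0050, -0.3286), dt=1.5 → body Δ=(0.0666, -0.0091, -0.4929) → world pose (0.0666, -0.0091, -0.4929)
step 2: ξ=(vx,vy,ωz)=(0.1800, 0.0700, 0.2000), dt=0.5 → body Δ=(0.0881, 0.0394, 0.1000) → world pose (0.1629, -0.0160, -0.3929)
step 3: ξ=(vx,vy,ωz)=(-0.0450, -0.1050, -0.0143), dt=1.5 → body Δ=(-0.0692, -0.1568, -0.0214) → world pose (0.0390, -0.1344, -0.4143)
step 4: ξ=(vx,vy,ωz)=(0.0600, 0.2000, 0.2286), dt=1.2 → body Δ=(0.0384, 0.2468, 0.2743) → world pose (0.1735, 0.0761, -0.1400)
step 5: ξ=(vx,vy,ωz)=(0.0100, -0.0300, 0.0000), dt=1.0 → body Δ=(0.0100, -0.0300, 0.0000) → world pose (0.1792, 0.0450, -0.1400)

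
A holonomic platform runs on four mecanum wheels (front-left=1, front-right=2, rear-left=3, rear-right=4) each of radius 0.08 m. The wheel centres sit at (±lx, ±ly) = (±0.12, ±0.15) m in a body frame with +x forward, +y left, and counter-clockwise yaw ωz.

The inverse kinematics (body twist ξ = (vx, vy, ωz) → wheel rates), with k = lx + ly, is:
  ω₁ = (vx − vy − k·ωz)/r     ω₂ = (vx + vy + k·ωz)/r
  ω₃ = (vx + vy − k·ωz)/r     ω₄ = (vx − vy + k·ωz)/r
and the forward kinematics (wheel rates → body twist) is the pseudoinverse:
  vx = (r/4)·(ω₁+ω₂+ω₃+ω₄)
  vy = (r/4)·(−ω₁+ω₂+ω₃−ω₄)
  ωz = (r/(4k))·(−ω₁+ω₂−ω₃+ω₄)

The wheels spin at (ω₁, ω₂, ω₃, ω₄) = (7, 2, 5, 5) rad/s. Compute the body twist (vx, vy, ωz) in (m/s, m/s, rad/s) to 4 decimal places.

(0.3800, -0.1000, -0.3704)

k = lx + ly = 0.12 + 0.15 = 0.2700
ω₁+ω₂+ω₃+ω₄ = 19.0000  →  vx = (0.08/4)·19.0000 = 0.3800
−ω₁+ω₂+ω₃−ω₄ = -5.0000  →  vy = (0.08/4)·-5.0000 = -0.1000
−ω₁+ω₂−ω₃+ω₄ = -5.0000  →  ωz = (0.08/1.0800)·-5.0000 = -0.3704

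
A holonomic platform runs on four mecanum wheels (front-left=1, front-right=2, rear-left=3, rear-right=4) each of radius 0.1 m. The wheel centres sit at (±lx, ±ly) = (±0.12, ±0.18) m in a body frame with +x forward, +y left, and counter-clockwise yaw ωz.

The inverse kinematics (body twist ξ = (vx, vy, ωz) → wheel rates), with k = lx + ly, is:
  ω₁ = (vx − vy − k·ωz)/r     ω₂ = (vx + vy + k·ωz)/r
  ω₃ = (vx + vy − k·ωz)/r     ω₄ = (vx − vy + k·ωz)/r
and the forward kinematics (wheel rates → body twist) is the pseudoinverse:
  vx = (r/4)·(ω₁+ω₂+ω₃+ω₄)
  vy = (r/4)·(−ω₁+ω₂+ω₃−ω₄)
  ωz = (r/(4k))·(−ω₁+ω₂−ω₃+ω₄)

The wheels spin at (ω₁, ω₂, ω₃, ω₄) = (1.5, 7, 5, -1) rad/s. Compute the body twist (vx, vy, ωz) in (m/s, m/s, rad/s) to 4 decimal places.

k = lx + ly = 0.12 + 0.18 = 0.3000
ω₁+ω₂+ω₃+ω₄ = 12.5000  →  vx = (0.1/4)·12.5000 = 0.3125
−ω₁+ω₂+ω₃−ω₄ = 11.5000  →  vy = (0.1/4)·11.5000 = 0.2875
−ω₁+ω₂−ω₃+ω₄ = -0.5000  →  ωz = (0.1/1.2000)·-0.5000 = -0.0417

(0.3125, 0.2875, -0.0417)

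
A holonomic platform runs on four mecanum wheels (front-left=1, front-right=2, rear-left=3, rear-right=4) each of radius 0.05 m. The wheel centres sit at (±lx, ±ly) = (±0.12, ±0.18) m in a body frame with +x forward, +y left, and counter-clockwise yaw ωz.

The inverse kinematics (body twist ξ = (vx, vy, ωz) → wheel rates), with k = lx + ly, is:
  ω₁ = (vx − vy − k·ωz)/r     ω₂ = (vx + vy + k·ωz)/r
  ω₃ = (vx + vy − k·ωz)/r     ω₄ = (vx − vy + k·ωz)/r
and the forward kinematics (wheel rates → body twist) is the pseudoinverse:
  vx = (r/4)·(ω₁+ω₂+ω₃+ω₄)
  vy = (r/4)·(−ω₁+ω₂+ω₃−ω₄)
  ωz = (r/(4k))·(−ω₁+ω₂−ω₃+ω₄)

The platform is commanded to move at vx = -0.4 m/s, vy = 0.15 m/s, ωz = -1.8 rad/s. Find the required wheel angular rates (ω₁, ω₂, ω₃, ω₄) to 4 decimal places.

(-0.2000, -15.8000, 5.8000, -21.8000)

k = lx + ly = 0.12 + 0.18 = 0.3000;  k·ωz = 0.3000·-1.8 = -0.5400
ω₁ (FL) = (vx − vy − k·ωz)/r = -0.0100/0.05 = -0.2000
ω₂ (FR) = (vx + vy + k·ωz)/r = -0.7900/0.05 = -15.8000
ω₃ (RL) = (vx + vy − k·ωz)/r = 0.2900/0.05 = 5.8000
ω₄ (RR) = (vx − vy + k·ωz)/r = -1.0900/0.05 = -21.8000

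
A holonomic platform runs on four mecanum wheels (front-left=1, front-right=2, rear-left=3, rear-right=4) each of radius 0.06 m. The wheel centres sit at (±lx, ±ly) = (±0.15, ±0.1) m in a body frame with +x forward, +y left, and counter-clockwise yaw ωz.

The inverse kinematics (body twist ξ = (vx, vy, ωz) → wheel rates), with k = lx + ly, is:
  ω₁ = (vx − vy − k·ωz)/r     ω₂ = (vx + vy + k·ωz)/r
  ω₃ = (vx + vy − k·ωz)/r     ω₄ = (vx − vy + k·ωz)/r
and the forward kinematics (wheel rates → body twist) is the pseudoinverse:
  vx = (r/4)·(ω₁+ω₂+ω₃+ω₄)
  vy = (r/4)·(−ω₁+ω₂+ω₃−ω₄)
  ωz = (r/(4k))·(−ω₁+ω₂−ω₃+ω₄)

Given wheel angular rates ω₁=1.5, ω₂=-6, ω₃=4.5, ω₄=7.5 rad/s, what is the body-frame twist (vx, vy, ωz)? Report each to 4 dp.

(0.1125, -0.1575, -0.2700)

k = lx + ly = 0.15 + 0.1 = 0.2500
ω₁+ω₂+ω₃+ω₄ = 7.5000  →  vx = (0.06/4)·7.5000 = 0.1125
−ω₁+ω₂+ω₃−ω₄ = -10.5000  →  vy = (0.06/4)·-10.5000 = -0.1575
−ω₁+ω₂−ω₃+ω₄ = -4.5000  →  ωz = (0.06/1.0000)·-4.5000 = -0.2700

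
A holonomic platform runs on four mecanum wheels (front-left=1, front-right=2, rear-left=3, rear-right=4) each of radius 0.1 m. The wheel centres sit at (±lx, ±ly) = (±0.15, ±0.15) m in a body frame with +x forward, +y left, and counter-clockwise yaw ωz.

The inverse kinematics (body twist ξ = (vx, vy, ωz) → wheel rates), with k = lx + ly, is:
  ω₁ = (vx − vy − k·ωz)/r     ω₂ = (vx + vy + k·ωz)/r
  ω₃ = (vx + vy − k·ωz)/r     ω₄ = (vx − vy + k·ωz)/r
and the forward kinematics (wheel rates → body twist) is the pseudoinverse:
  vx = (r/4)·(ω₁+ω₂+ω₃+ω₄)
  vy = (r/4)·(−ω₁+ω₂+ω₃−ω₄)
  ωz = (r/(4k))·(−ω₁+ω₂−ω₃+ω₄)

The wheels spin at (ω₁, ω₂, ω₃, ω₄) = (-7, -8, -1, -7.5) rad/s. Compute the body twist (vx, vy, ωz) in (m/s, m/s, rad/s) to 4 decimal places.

(-0.5875, 0.1375, -0.6250)

k = lx + ly = 0.15 + 0.15 = 0.3000
ω₁+ω₂+ω₃+ω₄ = -23.5000  →  vx = (0.1/4)·-23.5000 = -0.5875
−ω₁+ω₂+ω₃−ω₄ = 5.5000  →  vy = (0.1/4)·5.5000 = 0.1375
−ω₁+ω₂−ω₃+ω₄ = -7.5000  →  ωz = (0.1/1.2000)·-7.5000 = -0.6250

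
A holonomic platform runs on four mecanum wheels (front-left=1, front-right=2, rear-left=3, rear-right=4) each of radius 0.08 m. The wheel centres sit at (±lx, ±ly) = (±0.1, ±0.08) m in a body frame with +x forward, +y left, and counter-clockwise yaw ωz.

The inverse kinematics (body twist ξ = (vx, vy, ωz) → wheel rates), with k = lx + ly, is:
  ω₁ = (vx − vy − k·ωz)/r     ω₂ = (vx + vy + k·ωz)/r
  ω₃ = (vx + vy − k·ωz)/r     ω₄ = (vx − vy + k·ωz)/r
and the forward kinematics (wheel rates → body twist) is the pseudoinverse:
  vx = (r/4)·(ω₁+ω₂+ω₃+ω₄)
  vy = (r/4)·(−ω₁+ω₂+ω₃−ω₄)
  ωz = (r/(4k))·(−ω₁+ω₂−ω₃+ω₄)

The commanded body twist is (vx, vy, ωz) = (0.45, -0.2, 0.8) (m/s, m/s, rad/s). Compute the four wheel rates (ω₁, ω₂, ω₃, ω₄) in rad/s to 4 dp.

(6.3250, 4.9250, 1.3250, 9.9250)

k = lx + ly = 0.1 + 0.08 = 0.1800;  k·ωz = 0.1800·0.8 = 0.1440
ω₁ (FL) = (vx − vy − k·ωz)/r = 0.5060/0.08 = 6.3250
ω₂ (FR) = (vx + vy + k·ωz)/r = 0.3940/0.08 = 4.9250
ω₃ (RL) = (vx + vy − k·ωz)/r = 0.1060/0.08 = 1.3250
ω₄ (RR) = (vx − vy + k·ωz)/r = 0.7940/0.08 = 9.9250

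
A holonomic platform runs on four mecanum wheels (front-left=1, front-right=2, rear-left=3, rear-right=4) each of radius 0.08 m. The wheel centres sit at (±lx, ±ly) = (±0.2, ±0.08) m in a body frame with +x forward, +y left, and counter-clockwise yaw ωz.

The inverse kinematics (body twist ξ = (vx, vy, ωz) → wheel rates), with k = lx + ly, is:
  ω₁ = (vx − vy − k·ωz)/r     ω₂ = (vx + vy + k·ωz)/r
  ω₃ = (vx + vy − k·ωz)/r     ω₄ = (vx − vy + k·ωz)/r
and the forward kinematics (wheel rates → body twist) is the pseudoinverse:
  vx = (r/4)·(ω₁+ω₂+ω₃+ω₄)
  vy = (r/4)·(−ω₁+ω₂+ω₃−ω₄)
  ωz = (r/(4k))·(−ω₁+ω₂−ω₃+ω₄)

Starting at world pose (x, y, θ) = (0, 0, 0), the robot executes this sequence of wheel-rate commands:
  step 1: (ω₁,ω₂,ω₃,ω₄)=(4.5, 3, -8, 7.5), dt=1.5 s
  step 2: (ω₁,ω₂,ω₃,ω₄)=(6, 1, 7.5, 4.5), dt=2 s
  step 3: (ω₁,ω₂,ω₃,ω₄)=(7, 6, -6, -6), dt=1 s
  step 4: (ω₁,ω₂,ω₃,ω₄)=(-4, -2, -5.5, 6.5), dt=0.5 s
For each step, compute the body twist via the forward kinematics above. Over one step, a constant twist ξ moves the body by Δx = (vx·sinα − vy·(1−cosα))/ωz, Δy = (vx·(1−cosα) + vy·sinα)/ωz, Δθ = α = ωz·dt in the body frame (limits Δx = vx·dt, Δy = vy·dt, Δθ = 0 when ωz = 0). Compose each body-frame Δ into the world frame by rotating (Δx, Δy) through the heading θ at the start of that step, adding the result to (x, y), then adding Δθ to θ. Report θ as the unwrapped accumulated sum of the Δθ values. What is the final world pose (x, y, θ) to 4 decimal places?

step 1: ξ=(vx,vy,ωz)=(0.1400, -0.3400, 1.0000), dt=1.5 → body Δ=(0.4556, -0.2091, 1.5000) → world pose (0.4556, -0.2091, 1.5000)
step 2: ξ=(vx,vy,ωz)=(0.3800, -0.0400, -0.5714), dt=2.0 → body Δ=(0.5641, -0.4527, -1.1429) → world pose (0.9471, 0.3216, 0.3571)
step 3: ξ=(vx,vy,ωz)=(0.0200, -0.0200, -0.0714), dt=1.0 → body Δ=(0.0193, -0.0207, -0.0714) → world pose (0.9724, 0.3089, 0.2857)
step 4: ξ=(vx,vy,ωz)=(-0.1000, -0.2000, 1.0000), dt=0.5 → body Δ=(-0.0235, -0.1081, 0.5000) → world pose (0.9803, 0.1986, 0.7857)

(0.9803, 0.1986, 0.7857)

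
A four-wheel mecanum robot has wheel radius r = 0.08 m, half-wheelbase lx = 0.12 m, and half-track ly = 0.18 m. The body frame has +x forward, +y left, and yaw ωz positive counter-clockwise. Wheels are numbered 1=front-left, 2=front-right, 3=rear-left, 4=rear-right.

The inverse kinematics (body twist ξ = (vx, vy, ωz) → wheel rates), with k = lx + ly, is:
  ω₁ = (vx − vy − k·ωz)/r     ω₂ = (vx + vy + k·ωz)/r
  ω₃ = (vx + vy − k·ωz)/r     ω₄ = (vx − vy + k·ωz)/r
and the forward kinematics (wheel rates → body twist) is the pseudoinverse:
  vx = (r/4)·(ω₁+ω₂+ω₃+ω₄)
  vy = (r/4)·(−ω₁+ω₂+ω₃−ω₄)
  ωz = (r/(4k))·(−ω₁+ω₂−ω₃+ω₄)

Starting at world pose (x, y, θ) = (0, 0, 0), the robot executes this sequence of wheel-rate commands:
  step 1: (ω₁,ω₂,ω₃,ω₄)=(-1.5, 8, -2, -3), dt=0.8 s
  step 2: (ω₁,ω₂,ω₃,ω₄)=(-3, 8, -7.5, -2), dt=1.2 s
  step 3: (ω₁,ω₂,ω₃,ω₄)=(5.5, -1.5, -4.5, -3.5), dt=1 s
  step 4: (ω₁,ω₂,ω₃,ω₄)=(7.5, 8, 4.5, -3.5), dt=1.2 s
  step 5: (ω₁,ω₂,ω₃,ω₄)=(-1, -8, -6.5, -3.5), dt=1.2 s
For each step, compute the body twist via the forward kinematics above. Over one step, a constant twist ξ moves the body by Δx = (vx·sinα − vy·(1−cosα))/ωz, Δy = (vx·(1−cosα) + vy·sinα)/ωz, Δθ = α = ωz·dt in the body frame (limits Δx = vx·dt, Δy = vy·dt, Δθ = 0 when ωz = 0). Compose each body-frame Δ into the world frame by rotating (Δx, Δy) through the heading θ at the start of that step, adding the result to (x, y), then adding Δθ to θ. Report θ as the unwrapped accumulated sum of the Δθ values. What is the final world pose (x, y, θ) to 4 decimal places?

step 1: ξ=(vx,vy,ωz)=(0.0300, 0.2100, 0.5667), dt=0.8 → body Δ=(-0.0142, 0.1677, 0.4533) → world pose (-0.0142, 0.1677, 0.4533)
step 2: ξ=(vx,vy,ωz)=(-0.0900, 0.1100, 1.1000), dt=1.2 → body Δ=(-0.1544, 0.0354, 1.3200) → world pose (-0.1686, 0.1318, 1.7733)
step 3: ξ=(vx,vy,ωz)=(-0.0800, -0.1600, -0.4000), dt=1.0 → body Δ=(-0.1095, -0.1400, -0.4000) → world pose (-0.0094, 0.0527, 1.3733)
step 4: ξ=(vx,vy,ωz)=(0.3300, 0.1700, -0.5000), dt=1.2 → body Δ=(0.4320, 0.0767, -0.6000) → world pose (0.0001, 0.4914, 0.7733)
step 5: ξ=(vx,vy,ωz)=(-0.3800, -0.2000, -0.2667), dt=1.2 → body Δ=(-0.4863, -0.1636, -0.3200) → world pose (-0.2336, 0.0347, 0.4533)

(-0.2336, 0.0347, 0.4533)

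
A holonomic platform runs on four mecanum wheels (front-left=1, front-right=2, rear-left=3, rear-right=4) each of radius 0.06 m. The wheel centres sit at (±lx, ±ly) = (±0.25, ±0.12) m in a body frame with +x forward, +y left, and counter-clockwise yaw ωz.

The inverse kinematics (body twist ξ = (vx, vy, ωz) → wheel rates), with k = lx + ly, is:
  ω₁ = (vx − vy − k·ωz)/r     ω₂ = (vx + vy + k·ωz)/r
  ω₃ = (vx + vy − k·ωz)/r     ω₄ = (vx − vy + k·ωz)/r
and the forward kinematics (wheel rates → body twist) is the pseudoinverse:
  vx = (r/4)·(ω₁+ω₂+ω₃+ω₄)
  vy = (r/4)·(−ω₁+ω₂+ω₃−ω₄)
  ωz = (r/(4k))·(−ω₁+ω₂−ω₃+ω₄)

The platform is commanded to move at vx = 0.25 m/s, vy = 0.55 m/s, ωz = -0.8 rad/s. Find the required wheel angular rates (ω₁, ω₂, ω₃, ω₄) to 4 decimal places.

(-0.0667, 8.4000, 18.2667, -9.9333)

k = lx + ly = 0.25 + 0.12 = 0.3700;  k·ωz = 0.3700·-0.8 = -0.2960
ω₁ (FL) = (vx − vy − k·ωz)/r = -0.0040/0.06 = -0.0667
ω₂ (FR) = (vx + vy + k·ωz)/r = 0.5040/0.06 = 8.4000
ω₃ (RL) = (vx + vy − k·ωz)/r = 1.0960/0.06 = 18.2667
ω₄ (RR) = (vx − vy + k·ωz)/r = -0.5960/0.06 = -9.9333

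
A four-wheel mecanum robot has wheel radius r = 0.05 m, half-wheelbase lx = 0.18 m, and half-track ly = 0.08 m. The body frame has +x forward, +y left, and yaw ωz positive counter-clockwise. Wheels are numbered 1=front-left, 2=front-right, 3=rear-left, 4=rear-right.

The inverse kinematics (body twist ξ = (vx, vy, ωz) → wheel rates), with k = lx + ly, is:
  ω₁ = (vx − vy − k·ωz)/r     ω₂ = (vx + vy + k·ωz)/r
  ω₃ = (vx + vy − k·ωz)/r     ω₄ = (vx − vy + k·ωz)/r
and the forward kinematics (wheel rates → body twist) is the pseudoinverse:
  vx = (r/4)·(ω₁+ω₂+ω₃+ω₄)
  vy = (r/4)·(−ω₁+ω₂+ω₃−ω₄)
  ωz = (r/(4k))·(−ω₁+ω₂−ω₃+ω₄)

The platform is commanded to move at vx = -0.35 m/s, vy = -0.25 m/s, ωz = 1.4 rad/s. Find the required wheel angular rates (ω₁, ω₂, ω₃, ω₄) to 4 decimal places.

(-9.2800, -4.7200, -19.2800, 5.2800)

k = lx + ly = 0.18 + 0.08 = 0.2600;  k·ωz = 0.2600·1.4 = 0.3640
ω₁ (FL) = (vx − vy − k·ωz)/r = -0.4640/0.05 = -9.2800
ω₂ (FR) = (vx + vy + k·ωz)/r = -0.2360/0.05 = -4.7200
ω₃ (RL) = (vx + vy − k·ωz)/r = -0.9640/0.05 = -19.2800
ω₄ (RR) = (vx − vy + k·ωz)/r = 0.2640/0.05 = 5.2800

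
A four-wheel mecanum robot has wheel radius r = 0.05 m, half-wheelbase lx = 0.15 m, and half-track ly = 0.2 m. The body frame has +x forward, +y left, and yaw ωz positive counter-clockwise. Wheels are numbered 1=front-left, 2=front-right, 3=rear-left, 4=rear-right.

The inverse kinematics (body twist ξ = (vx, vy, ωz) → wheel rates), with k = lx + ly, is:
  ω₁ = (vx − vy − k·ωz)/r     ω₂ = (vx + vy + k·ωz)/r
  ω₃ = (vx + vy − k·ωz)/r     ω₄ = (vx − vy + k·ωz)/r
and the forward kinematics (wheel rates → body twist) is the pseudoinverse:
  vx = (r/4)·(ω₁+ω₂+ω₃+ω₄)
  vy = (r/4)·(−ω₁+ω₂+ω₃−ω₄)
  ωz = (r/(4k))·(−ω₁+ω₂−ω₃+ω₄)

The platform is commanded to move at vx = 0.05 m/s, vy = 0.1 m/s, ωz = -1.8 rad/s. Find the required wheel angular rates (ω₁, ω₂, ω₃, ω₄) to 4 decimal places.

(11.6000, -9.6000, 15.6000, -13.6000)

k = lx + ly = 0.15 + 0.2 = 0.3500;  k·ωz = 0.3500·-1.8 = -0.6300
ω₁ (FL) = (vx − vy − k·ωz)/r = 0.5800/0.05 = 11.6000
ω₂ (FR) = (vx + vy + k·ωz)/r = -0.4800/0.05 = -9.6000
ω₃ (RL) = (vx + vy − k·ωz)/r = 0.7800/0.05 = 15.6000
ω₄ (RR) = (vx − vy + k·ωz)/r = -0.6800/0.05 = -13.6000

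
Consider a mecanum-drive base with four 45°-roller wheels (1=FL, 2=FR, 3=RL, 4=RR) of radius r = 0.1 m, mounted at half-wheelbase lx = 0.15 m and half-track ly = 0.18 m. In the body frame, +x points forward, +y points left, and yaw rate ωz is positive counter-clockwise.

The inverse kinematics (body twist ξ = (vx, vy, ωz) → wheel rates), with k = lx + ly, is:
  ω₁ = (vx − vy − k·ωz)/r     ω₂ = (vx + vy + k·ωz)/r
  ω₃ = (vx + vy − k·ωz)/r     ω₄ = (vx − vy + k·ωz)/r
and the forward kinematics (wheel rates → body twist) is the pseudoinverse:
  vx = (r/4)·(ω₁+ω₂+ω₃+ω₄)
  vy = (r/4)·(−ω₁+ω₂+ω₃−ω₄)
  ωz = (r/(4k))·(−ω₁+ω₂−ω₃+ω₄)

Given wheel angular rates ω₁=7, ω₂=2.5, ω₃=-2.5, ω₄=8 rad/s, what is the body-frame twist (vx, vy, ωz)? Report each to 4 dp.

k = lx + ly = 0.15 + 0.18 = 0.3300
ω₁+ω₂+ω₃+ω₄ = 15.0000  →  vx = (0.1/4)·15.0000 = 0.3750
−ω₁+ω₂+ω₃−ω₄ = -15.0000  →  vy = (0.1/4)·-15.0000 = -0.3750
−ω₁+ω₂−ω₃+ω₄ = 6.0000  →  ωz = (0.1/1.3200)·6.0000 = 0.4545

(0.3750, -0.3750, 0.4545)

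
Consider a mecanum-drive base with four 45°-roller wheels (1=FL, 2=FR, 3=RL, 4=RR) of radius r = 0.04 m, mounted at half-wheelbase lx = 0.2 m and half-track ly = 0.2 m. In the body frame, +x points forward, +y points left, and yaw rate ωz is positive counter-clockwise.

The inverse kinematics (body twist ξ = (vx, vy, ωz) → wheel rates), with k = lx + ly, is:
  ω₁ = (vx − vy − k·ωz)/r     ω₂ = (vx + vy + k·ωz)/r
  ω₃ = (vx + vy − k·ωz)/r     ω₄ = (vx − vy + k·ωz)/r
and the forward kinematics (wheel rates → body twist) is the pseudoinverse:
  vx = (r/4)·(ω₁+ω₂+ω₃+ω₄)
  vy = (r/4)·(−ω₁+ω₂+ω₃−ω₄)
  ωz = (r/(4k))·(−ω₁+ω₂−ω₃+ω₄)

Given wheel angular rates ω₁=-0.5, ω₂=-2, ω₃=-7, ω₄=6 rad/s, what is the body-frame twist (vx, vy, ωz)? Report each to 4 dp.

k = lx + ly = 0.2 + 0.2 = 0.4000
ω₁+ω₂+ω₃+ω₄ = -3.5000  →  vx = (0.04/4)·-3.5000 = -0.0350
−ω₁+ω₂+ω₃−ω₄ = -14.5000  →  vy = (0.04/4)·-14.5000 = -0.1450
−ω₁+ω₂−ω₃+ω₄ = 11.5000  →  ωz = (0.04/1.6000)·11.5000 = 0.2875

(-0.0350, -0.1450, 0.2875)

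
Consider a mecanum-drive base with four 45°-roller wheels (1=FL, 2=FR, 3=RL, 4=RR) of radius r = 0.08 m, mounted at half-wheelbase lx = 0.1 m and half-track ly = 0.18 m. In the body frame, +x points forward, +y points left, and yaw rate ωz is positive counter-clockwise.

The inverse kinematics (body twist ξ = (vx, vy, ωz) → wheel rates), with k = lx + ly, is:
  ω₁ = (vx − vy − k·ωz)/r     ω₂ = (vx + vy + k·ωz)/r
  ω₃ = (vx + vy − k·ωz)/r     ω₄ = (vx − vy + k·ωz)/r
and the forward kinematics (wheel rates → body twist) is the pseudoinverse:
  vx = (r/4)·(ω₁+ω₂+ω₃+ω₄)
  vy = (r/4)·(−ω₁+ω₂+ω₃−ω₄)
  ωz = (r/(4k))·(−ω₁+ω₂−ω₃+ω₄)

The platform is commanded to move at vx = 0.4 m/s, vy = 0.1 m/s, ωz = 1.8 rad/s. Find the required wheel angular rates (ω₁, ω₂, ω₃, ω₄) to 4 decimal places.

(-2.5500, 12.5500, -0.0500, 10.0500)

k = lx + ly = 0.1 + 0.18 = 0.2800;  k·ωz = 0.2800·1.8 = 0.5040
ω₁ (FL) = (vx − vy − k·ωz)/r = -0.2040/0.08 = -2.5500
ω₂ (FR) = (vx + vy + k·ωz)/r = 1.0040/0.08 = 12.5500
ω₃ (RL) = (vx + vy − k·ωz)/r = -0.0040/0.08 = -0.0500
ω₄ (RR) = (vx − vy + k·ωz)/r = 0.8040/0.08 = 10.0500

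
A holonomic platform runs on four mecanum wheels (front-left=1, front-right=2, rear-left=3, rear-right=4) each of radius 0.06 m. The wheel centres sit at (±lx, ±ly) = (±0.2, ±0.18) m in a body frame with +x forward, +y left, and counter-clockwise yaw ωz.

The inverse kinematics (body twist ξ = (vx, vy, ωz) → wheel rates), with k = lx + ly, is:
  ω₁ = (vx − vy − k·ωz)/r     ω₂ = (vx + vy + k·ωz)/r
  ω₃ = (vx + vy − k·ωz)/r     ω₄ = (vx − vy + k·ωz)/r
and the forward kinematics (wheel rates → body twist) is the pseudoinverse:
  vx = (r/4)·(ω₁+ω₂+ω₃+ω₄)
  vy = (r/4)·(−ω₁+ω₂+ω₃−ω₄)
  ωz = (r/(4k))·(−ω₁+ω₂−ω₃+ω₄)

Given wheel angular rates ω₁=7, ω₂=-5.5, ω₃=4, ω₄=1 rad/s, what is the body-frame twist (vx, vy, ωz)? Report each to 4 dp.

(0.0975, -0.1425, -0.6118)

k = lx + ly = 0.2 + 0.18 = 0.3800
ω₁+ω₂+ω₃+ω₄ = 6.5000  →  vx = (0.06/4)·6.5000 = 0.0975
−ω₁+ω₂+ω₃−ω₄ = -9.5000  →  vy = (0.06/4)·-9.5000 = -0.1425
−ω₁+ω₂−ω₃+ω₄ = -15.5000  →  ωz = (0.06/1.5200)·-15.5000 = -0.6118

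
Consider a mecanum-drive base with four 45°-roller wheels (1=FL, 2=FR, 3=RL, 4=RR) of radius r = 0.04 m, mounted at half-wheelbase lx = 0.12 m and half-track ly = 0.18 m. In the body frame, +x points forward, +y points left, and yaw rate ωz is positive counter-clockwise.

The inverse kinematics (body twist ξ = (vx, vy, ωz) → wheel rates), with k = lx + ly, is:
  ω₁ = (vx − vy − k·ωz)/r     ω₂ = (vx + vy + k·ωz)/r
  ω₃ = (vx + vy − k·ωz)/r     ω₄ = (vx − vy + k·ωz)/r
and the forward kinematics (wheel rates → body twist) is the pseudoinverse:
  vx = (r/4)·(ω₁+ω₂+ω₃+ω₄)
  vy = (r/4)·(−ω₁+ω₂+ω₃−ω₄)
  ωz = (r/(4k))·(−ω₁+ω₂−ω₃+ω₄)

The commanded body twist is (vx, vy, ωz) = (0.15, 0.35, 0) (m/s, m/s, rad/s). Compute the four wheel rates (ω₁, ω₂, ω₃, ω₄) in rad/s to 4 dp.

k = lx + ly = 0.12 + 0.18 = 0.3000;  k·ωz = 0.3000·0 = 0.0000
ω₁ (FL) = (vx − vy − k·ωz)/r = -0.2000/0.04 = -5.0000
ω₂ (FR) = (vx + vy + k·ωz)/r = 0.5000/0.04 = 12.5000
ω₃ (RL) = (vx + vy − k·ωz)/r = 0.5000/0.04 = 12.5000
ω₄ (RR) = (vx − vy + k·ωz)/r = -0.2000/0.04 = -5.0000

(-5.0000, 12.5000, 12.5000, -5.0000)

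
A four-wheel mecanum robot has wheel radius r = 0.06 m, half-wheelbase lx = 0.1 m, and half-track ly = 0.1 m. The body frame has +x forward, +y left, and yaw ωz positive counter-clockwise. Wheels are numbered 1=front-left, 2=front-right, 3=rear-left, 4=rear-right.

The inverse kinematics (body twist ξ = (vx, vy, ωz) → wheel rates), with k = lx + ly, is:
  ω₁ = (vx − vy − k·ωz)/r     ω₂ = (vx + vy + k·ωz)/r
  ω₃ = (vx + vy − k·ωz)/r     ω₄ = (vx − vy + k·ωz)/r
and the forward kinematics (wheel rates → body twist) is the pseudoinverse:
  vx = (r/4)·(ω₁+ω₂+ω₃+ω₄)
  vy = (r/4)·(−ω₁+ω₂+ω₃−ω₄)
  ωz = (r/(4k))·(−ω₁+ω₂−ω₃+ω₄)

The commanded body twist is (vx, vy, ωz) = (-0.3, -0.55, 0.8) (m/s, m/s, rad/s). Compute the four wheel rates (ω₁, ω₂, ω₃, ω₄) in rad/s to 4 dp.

k = lx + ly = 0.1 + 0.1 = 0.2000;  k·ωz = 0.2000·0.8 = 0.1600
ω₁ (FL) = (vx − vy − k·ωz)/r = 0.0900/0.06 = 1.5000
ω₂ (FR) = (vx + vy + k·ωz)/r = -0.6900/0.06 = -11.5000
ω₃ (RL) = (vx + vy − k·ωz)/r = -1.0100/0.06 = -16.8333
ω₄ (RR) = (vx − vy + k·ωz)/r = 0.4100/0.06 = 6.8333

(1.5000, -11.5000, -16.8333, 6.8333)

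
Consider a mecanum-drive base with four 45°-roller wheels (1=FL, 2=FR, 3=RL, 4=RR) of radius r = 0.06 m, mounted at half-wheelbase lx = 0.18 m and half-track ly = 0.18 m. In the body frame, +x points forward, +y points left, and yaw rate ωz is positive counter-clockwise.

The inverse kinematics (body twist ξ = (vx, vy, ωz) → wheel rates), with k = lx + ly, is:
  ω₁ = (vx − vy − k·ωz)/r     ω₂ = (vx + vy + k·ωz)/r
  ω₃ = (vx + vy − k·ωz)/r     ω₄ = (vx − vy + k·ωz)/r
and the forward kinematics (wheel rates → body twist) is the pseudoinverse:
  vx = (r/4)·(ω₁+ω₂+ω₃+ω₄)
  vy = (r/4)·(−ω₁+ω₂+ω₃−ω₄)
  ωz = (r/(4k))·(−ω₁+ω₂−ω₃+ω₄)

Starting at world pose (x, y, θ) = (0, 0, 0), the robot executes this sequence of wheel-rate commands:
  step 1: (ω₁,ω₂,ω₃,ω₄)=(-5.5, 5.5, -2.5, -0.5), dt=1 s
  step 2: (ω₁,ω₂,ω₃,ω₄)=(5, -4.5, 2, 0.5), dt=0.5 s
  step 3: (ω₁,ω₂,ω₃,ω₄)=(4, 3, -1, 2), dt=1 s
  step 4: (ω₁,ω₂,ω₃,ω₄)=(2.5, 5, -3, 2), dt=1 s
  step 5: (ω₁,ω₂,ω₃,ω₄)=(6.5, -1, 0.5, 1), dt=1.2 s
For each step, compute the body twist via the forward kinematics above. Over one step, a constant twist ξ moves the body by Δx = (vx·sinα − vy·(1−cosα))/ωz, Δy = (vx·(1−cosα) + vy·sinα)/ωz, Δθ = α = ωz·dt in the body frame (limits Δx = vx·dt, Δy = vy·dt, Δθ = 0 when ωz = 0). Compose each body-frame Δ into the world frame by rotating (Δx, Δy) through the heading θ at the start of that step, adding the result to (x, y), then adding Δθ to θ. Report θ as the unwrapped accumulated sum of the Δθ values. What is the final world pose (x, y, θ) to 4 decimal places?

step 1: ξ=(vx,vy,ωz)=(-0.0450, 0.1350, 0.5417), dt=1.0 → body Δ=(-0.0785, 0.1166, 0.5417) → world pose (-0.0785, 0.1166, 0.5417)
step 2: ξ=(vx,vy,ωz)=(0.0450, -0.1200, -0.4583), dt=0.5 → body Δ=(0.0155, -0.0620, -0.2292) → world pose (-0.0333, 0.0714, 0.3125)
step 3: ξ=(vx,vy,ωz)=(0.1200, -0.0600, 0.0833), dt=1.0 → body Δ=(0.1224, -0.0549, 0.0833) → world pose (0.1000, 0.0568, 0.3958)
step 4: ξ=(vx,vy,ωz)=(0.0975, -0.0375, 0.3125), dt=1.0 → body Δ=(0.1017, -0.0218, 0.3125) → world pose (0.2023, 0.0759, 0.7083)
step 5: ξ=(vx,vy,ωz)=(0.1050, -0.1200, -0.2917), dt=1.2 → body Δ=(0.0985, -0.1629, -0.3500) → world pose (0.3831, 0.0162, 0.3583)

(0.3831, 0.0162, 0.3583)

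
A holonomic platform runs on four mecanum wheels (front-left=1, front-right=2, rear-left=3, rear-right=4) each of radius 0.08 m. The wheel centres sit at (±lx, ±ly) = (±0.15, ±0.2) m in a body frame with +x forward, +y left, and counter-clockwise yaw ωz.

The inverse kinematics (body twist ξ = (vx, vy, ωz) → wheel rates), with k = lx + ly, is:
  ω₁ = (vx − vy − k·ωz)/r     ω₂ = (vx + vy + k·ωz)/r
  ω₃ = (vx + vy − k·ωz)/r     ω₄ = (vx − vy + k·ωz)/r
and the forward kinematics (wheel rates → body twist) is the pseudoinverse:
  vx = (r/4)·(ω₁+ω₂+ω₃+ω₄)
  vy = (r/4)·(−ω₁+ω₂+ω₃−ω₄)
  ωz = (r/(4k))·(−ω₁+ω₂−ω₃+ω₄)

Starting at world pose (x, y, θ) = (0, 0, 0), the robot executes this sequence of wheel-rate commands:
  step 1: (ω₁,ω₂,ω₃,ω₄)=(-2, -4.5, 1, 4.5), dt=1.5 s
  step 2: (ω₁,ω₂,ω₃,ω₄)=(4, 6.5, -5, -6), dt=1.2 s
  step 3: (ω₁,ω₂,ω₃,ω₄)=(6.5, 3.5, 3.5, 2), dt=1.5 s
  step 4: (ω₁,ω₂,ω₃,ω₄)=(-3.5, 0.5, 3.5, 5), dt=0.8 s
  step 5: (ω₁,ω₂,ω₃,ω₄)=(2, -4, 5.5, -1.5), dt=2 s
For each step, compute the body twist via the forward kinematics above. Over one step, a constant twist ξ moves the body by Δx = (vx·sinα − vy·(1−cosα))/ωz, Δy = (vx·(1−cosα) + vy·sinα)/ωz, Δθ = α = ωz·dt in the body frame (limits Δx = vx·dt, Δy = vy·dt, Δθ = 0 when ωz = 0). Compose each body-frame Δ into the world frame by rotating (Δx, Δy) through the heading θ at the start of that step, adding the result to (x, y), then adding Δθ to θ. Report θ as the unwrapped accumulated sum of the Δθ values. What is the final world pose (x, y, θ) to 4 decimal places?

step 1: ξ=(vx,vy,ωz)=(-0.0200, -0.1200, 0.0571), dt=1.5 → body Δ=(-0.0223, -0.1811, 0.0857) → world pose (-0.0223, -0.1811, 0.0857)
step 2: ξ=(vx,vy,ωz)=(-0.0100, 0.0700, 0.0857), dt=1.2 → body Δ=(-0.0163, 0.0832, 0.1029) → world pose (-0.0456, -0.0995, 0.1886)
step 3: ξ=(vx,vy,ωz)=(0.3100, -0.0300, -0.2571), dt=1.5 → body Δ=(0.4450, -0.1325, -0.3857) → world pose (0.4163, -0.1462, -0.1971)
step 4: ξ=(vx,vy,ωz)=(0.1100, 0.0500, 0.3143), dt=0.8 → body Δ=(0.0821, 0.0506, 0.2514) → world pose (0.5067, -0.1127, 0.0543)
step 5: ξ=(vx,vy,ωz)=(0.0400, 0.0200, -0.7429), dt=2.0 → body Δ=(0.0783, -0.0224, -1.4857) → world pose (0.5861, -0.1309, -1.4314)

(0.5861, -0.1309, -1.4314)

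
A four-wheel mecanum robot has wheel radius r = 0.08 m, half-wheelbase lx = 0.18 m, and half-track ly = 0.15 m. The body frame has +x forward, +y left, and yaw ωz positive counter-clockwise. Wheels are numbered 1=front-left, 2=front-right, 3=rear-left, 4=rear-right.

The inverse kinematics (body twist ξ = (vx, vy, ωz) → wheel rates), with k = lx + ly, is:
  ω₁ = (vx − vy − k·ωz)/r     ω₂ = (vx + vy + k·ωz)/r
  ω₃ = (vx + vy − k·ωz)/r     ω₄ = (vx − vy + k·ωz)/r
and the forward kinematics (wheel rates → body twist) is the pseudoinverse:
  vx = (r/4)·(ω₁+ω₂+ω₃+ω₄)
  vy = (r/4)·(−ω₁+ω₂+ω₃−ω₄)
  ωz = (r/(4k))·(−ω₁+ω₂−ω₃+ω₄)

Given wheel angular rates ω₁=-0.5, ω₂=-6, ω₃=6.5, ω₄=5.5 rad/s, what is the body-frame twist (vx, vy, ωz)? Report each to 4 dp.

(0.1100, -0.0900, -0.3939)

k = lx + ly = 0.18 + 0.15 = 0.3300
ω₁+ω₂+ω₃+ω₄ = 5.5000  →  vx = (0.08/4)·5.5000 = 0.1100
−ω₁+ω₂+ω₃−ω₄ = -4.5000  →  vy = (0.08/4)·-4.5000 = -0.0900
−ω₁+ω₂−ω₃+ω₄ = -6.5000  →  ωz = (0.08/1.3200)·-6.5000 = -0.3939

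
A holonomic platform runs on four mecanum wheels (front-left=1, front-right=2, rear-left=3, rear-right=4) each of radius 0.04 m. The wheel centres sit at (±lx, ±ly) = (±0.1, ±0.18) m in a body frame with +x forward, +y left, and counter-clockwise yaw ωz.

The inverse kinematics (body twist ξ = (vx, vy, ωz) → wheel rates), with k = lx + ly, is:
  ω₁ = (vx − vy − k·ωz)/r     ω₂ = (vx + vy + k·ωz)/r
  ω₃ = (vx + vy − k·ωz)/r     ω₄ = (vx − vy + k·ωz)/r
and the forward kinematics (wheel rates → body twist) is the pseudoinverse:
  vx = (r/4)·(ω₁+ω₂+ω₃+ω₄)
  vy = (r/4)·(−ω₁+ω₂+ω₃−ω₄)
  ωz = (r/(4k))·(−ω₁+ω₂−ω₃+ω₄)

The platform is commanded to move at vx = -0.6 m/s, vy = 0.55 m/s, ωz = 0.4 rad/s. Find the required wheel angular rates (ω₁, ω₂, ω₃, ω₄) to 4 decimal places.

(-31.5500, 1.5500, -4.0500, -25.9500)

k = lx + ly = 0.1 + 0.18 = 0.2800;  k·ωz = 0.2800·0.4 = 0.1120
ω₁ (FL) = (vx − vy − k·ωz)/r = -1.2620/0.04 = -31.5500
ω₂ (FR) = (vx + vy + k·ωz)/r = 0.0620/0.04 = 1.5500
ω₃ (RL) = (vx + vy − k·ωz)/r = -0.1620/0.04 = -4.0500
ω₄ (RR) = (vx − vy + k·ωz)/r = -1.0380/0.04 = -25.9500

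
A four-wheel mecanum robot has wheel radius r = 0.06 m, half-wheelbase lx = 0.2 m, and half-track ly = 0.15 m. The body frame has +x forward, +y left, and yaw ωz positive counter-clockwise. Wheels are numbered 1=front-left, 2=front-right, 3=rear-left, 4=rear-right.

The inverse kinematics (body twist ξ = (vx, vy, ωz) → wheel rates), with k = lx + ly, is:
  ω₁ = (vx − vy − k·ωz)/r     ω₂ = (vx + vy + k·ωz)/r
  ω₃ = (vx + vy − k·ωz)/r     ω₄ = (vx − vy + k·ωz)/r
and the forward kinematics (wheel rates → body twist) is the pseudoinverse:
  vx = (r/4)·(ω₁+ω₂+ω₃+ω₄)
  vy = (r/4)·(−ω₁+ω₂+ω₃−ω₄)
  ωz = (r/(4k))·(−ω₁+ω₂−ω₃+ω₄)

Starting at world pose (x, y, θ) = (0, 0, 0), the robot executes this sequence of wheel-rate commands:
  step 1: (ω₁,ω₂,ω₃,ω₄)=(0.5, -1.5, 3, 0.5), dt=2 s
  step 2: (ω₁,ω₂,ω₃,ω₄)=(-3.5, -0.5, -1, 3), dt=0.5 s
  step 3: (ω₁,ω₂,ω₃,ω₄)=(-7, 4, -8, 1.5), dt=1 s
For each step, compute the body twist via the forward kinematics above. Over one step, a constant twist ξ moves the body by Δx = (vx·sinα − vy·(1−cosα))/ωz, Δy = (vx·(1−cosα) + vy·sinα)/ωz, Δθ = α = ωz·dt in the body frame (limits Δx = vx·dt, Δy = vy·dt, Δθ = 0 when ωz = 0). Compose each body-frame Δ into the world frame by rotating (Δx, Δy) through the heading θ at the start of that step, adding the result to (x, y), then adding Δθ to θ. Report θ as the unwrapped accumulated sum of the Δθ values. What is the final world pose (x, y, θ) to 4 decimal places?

(-0.0801, -0.0088, 0.6429)

step 1: ξ=(vx,vy,ωz)=(0.0375, 0.0075, -0.1929), dt=2.0 → body Δ=(0.0760, 0.0003, -0.3857) → world pose (0.0760, 0.0003, -0.3857)
step 2: ξ=(vx,vy,ωz)=(-0.0300, -0.0150, 0.3000), dt=0.5 → body Δ=(-0.0144, -0.0086, 0.1500) → world pose (0.0595, -0.0022, -0.2357)
step 3: ξ=(vx,vy,ωz)=(-0.1425, 0.0225, 0.8786), dt=1.0 → body Δ=(-0.1341, -0.0390, 0.8786) → world pose (-0.0801, -0.0088, 0.6429)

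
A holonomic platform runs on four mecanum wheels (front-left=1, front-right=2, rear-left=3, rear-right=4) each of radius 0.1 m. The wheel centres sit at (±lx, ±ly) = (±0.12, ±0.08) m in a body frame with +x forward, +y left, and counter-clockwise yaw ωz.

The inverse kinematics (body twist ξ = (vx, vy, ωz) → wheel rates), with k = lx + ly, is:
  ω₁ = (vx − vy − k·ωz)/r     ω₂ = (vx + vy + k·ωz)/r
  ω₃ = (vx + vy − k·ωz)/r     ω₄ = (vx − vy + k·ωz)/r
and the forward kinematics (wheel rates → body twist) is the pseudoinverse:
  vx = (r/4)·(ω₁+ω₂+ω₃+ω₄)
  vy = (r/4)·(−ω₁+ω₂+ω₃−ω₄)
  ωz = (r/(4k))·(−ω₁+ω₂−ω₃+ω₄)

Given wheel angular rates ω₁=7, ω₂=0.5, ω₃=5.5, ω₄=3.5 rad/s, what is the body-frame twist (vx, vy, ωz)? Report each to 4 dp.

(0.4125, -0.1125, -1.0625)

k = lx + ly = 0.12 + 0.08 = 0.2000
ω₁+ω₂+ω₃+ω₄ = 16.5000  →  vx = (0.1/4)·16.5000 = 0.4125
−ω₁+ω₂+ω₃−ω₄ = -4.5000  →  vy = (0.1/4)·-4.5000 = -0.1125
−ω₁+ω₂−ω₃+ω₄ = -8.5000  →  ωz = (0.1/0.8000)·-8.5000 = -1.0625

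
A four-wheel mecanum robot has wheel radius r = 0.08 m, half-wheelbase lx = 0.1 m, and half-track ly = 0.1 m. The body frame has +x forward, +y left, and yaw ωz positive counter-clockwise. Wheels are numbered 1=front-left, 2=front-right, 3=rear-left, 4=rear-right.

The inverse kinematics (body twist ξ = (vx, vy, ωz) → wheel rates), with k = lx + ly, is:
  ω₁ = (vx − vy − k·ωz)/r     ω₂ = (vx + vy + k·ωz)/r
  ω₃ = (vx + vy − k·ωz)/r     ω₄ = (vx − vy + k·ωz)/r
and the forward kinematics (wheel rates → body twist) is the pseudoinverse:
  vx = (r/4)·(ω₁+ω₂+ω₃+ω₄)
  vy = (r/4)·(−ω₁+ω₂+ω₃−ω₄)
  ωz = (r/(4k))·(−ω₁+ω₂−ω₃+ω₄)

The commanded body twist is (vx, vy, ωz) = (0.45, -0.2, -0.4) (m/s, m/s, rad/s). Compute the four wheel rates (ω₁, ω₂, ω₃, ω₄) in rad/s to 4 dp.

k = lx + ly = 0.1 + 0.1 = 0.2000;  k·ωz = 0.2000·-0.4 = -0.0800
ω₁ (FL) = (vx − vy − k·ωz)/r = 0.7300/0.08 = 9.1250
ω₂ (FR) = (vx + vy + k·ωz)/r = 0.1700/0.08 = 2.1250
ω₃ (RL) = (vx + vy − k·ωz)/r = 0.3300/0.08 = 4.1250
ω₄ (RR) = (vx − vy + k·ωz)/r = 0.5700/0.08 = 7.1250

(9.1250, 2.1250, 4.1250, 7.1250)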